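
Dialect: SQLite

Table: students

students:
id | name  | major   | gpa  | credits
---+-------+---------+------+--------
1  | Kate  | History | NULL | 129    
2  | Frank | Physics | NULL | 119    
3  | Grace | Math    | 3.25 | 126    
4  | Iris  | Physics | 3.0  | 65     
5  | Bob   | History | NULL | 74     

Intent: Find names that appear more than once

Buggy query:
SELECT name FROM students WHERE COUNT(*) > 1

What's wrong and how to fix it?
Bug: COUNT(*) is an aggregate and cannot be used in WHERE

Fix: GROUP BY name, then filter groups with HAVING COUNT(*) > 1

Corrected query:
SELECT name FROM students GROUP BY name HAVING COUNT(*) > 1

Result:
(no rows)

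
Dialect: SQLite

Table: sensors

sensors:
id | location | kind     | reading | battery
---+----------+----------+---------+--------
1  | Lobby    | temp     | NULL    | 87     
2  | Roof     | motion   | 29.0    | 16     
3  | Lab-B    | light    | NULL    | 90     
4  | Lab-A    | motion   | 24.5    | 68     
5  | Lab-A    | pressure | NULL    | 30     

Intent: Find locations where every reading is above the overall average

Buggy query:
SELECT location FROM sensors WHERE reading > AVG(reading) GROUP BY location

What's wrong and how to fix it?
Bug: AVG() is an aggregate; it can't sit directly in WHERE

Fix: Use a subquery for AVG and a HAVING MIN(...) filter so the condition holds for every row in the group

Corrected query:
SELECT location FROM sensors GROUP BY location HAVING MIN(reading) > (SELECT AVG(reading) FROM sensors)

Result:
location
--------
Roof    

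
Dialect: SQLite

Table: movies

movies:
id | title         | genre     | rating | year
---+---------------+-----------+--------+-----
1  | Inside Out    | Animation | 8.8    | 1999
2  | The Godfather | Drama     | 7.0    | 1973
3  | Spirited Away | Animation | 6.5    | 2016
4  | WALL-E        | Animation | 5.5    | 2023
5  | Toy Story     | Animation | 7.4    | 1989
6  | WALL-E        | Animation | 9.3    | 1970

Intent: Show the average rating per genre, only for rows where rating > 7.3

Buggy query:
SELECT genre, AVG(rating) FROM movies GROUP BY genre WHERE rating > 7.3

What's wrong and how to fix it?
Bug: Row-level WHERE must come before GROUP BY in the clause order

Fix: Move the WHERE clause before GROUP BY

Corrected query:
SELECT genre, AVG(rating) FROM movies WHERE rating > 7.3 GROUP BY genre

Result:
genre     | AVG(rating)
----------+------------
Animation | 8.5        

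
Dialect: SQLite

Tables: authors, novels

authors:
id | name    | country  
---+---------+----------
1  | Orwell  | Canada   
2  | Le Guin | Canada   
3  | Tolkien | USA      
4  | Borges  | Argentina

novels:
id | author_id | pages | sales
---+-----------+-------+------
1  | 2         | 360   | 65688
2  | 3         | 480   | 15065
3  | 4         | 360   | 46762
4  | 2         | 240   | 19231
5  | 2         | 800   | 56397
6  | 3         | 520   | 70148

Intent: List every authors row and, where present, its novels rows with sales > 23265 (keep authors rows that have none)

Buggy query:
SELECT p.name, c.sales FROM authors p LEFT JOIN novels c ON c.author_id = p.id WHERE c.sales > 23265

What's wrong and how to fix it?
Bug: A WHERE condition on the right-hand table after LEFT JOIN drops unmatched parents

Fix: Move the right-table condition into the ON clause so unmatched parents are kept

Corrected query:
SELECT p.name, c.sales FROM authors p LEFT JOIN novels c ON c.author_id = p.id AND c.sales > 23265

Result:
name    | sales
--------+------
Orwell  | NULL 
Le Guin | 56397
Le Guin | 65688
Tolkien | 70148
Borges  | 46762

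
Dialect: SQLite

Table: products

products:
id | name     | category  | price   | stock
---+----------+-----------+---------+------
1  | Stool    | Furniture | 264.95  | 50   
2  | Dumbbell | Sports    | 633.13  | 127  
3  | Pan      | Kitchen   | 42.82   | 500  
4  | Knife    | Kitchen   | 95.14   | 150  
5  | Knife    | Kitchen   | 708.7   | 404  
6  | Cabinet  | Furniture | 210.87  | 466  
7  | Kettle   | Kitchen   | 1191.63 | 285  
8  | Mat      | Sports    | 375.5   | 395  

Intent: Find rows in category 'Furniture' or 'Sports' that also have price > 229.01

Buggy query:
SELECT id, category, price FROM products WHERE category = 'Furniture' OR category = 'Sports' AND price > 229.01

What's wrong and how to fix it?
Bug: AND binds tighter than OR, so this parses as category = 'Furniture' OR (category = 'Sports' AND price > 229.01)

Fix: Add parentheses around the OR so the AND applies to both alternatives

Corrected query:
SELECT id, category, price FROM products WHERE (category = 'Furniture' OR category = 'Sports') AND price > 229.01

Result:
id | category  | price 
---+-----------+-------
1  | Furniture | 264.95
2  | Sports    | 633.13
8  | Sports    | 375.5 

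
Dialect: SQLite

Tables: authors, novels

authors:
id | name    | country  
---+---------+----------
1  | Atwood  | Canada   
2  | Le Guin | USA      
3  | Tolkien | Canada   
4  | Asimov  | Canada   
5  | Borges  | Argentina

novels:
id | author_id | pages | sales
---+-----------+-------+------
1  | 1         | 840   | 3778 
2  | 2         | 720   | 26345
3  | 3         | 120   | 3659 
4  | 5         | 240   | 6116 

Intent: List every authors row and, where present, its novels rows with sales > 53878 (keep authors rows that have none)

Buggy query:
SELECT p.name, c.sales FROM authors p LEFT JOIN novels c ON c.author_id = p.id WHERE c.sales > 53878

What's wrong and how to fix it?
Bug: A WHERE condition on the right-hand table after LEFT JOIN drops unmatched parents

Fix: Put 'c.sales > 53878' in the JOIN's ON clause instead of WHERE

Corrected query:
SELECT p.name, c.sales FROM authors p LEFT JOIN novels c ON c.author_id = p.id AND c.sales > 53878

Result:
name    | sales
--------+------
Atwood  | NULL 
Le Guin | NULL 
Tolkien | NULL 
Asimov  | NULL 
Borges  | NULL 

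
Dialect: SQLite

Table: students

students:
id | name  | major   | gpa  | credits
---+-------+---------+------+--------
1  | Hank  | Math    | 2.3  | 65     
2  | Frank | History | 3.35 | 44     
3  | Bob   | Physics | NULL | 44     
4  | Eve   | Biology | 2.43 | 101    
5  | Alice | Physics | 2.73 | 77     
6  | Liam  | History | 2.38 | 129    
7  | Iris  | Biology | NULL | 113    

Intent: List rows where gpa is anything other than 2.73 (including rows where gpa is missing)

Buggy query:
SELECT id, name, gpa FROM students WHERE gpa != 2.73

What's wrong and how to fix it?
Bug: Inequality against NULL is unknown, not true; rows with NULL are dropped

Fix: Handle NULL separately with IS NULL alongside the inequality

Corrected query:
SELECT id, name, gpa FROM students WHERE gpa != 2.73 OR gpa IS NULL

Result:
id | name  | gpa 
---+-------+-----
1  | Hank  | 2.3 
2  | Frank | 3.35
3  | Bob   | NULL
4  | Eve   | 2.43
6  | Liam  | 2.38
7  | Iris  | NULL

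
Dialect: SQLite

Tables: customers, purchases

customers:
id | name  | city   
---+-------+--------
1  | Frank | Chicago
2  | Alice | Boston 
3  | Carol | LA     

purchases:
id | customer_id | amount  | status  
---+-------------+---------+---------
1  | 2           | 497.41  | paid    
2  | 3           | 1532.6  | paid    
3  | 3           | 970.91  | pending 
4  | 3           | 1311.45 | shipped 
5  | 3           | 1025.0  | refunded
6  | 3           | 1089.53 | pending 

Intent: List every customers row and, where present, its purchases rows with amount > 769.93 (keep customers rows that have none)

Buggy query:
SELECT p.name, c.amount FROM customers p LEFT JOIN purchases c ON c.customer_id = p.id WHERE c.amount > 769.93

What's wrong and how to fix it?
Bug: Filtering c.amount in WHERE discards the NULL rows produced by LEFT JOIN, turning it into an inner join

Fix: Put 'c.amount > 769.93' in the JOIN's ON clause instead of WHERE

Corrected query:
SELECT p.name, c.amount FROM customers p LEFT JOIN purchases c ON c.customer_id = p.id AND c.amount > 769.93

Result:
name  | amount 
------+--------
Frank | NULL   
Alice | NULL   
Carol | 970.91 
Carol | 1025   
Carol | 1089.53
Carol | 1311.45
Carol | 1532.6 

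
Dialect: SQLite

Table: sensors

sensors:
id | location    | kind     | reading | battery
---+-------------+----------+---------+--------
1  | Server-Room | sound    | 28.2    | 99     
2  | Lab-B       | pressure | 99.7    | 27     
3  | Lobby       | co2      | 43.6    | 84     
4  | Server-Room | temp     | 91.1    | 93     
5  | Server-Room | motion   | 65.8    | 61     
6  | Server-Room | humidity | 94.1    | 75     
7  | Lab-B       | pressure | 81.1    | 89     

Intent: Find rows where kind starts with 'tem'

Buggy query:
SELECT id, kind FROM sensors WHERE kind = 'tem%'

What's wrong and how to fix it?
Bug: Wildcards only work with LIKE; '=' treats '%' as a literal character

Fix: Replace '=' with LIKE so 'tem%' is treated as a pattern

Corrected query:
SELECT id, kind FROM sensors WHERE kind LIKE 'tem%'

Result:
id | kind
---+-----
4  | temp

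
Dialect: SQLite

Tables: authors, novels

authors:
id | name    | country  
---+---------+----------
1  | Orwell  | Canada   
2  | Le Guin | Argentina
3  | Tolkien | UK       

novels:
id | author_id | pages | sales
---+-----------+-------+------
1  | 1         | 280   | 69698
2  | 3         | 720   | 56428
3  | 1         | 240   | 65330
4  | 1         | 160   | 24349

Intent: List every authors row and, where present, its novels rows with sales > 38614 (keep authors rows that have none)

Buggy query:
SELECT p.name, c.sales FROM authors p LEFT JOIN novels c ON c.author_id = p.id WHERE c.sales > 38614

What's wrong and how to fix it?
Bug: Filtering c.sales in WHERE discards the NULL rows produced by LEFT JOIN, turning it into an inner join

Fix: Move the right-table condition into the ON clause so unmatched parents are kept

Corrected query:
SELECT p.name, c.sales FROM authors p LEFT JOIN novels c ON c.author_id = p.id AND c.sales > 38614

Result:
name    | sales
--------+------
Orwell  | 65330
Orwell  | 69698
Le Guin | NULL 
Tolkien | 56428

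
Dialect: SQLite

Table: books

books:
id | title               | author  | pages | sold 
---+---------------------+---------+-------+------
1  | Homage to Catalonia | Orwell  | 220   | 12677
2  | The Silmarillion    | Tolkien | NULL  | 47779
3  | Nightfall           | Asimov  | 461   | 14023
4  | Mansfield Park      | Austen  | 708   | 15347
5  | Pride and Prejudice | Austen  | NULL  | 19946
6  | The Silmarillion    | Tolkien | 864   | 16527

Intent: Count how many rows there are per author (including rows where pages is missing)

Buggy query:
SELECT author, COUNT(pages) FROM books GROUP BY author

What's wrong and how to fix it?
Bug: COUNT(pages) skips NULLs, so groups with missing pages are undercounted

Fix: Replace COUNT(pages) with COUNT(*)

Corrected query:
SELECT author, COUNT(*) FROM books GROUP BY author

Result:
author  | COUNT(*)
--------+---------
Asimov  | 1       
Austen  | 2       
Orwell  | 1       
Tolkien | 2       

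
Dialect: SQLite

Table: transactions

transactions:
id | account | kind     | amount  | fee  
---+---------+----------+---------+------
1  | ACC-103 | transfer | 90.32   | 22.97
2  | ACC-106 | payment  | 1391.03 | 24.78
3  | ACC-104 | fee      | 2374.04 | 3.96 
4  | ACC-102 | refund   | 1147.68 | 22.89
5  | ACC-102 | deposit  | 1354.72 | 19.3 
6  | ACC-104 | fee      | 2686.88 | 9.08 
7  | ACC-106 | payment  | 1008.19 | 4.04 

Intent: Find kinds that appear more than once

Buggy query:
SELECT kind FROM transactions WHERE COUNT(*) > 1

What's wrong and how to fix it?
Bug: WHERE can't reference COUNT(*); aggregates are computed after WHERE

Fix: Group first, then use HAVING for the count condition

Corrected query:
SELECT kind FROM transactions GROUP BY kind HAVING COUNT(*) > 1

Result:
kind   
-------
fee    
payment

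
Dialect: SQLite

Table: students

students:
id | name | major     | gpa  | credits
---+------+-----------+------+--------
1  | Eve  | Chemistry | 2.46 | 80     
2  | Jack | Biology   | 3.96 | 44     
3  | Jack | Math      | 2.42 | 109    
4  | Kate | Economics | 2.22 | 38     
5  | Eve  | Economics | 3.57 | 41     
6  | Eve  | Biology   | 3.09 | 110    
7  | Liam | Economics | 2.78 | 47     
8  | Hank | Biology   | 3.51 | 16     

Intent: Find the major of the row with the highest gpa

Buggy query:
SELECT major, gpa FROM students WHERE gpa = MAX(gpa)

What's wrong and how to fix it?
Bug: MAX(gpa) is an aggregate and cannot be used directly in WHERE

Fix: Use a subquery: WHERE gpa = (SELECT MAX(gpa) FROM students)

Corrected query:
SELECT major, gpa FROM students WHERE gpa = (SELECT MAX(gpa) FROM students)

Result:
major   | gpa 
--------+-----
Biology | 3.96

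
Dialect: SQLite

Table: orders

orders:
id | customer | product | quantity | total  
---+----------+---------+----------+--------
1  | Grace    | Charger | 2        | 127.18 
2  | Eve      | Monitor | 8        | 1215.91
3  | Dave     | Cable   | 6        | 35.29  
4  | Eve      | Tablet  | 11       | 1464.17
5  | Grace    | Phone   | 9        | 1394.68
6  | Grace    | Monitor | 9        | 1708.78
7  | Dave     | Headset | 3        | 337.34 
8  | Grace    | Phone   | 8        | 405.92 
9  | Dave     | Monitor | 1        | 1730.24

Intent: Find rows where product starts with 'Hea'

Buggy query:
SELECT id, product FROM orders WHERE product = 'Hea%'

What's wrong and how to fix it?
Bug: '=' compares the literal string including the % character; pattern matching needs LIKE

Fix: Use LIKE for wildcard pattern matching

Corrected query:
SELECT id, product FROM orders WHERE product LIKE 'Hea%'

Result:
id | product
---+--------
7  | Headset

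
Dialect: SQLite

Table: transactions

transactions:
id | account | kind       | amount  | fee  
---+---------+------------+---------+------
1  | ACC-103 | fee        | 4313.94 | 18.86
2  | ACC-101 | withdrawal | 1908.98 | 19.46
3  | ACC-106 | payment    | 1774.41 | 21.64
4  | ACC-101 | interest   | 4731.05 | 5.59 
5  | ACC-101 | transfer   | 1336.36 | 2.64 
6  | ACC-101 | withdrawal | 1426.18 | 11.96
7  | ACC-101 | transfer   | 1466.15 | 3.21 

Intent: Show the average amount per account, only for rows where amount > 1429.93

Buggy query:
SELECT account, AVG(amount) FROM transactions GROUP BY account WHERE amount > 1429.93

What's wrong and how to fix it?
Bug: Row-level WHERE must come before GROUP BY in the clause order

Fix: Place WHERE between FROM and GROUP BY

Corrected query:
SELECT account, AVG(amount) FROM transactions WHERE amount > 1429.93 GROUP BY account

Result:
account | AVG(amount)
--------+------------
ACC-101 | 2702.06    
ACC-103 | 4313.94    
ACC-106 | 1774.41    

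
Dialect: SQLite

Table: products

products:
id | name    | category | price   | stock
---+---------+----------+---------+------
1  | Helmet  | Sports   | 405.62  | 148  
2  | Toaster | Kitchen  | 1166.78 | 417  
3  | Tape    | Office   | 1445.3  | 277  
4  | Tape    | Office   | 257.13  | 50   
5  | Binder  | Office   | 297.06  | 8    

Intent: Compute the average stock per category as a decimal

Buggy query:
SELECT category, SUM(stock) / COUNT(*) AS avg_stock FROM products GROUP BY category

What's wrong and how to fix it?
Bug: Both operands are integers, so '/' performs integer division and truncates

Fix: Cast one side to REAL so the division keeps the fractional part

Corrected query:
SELECT category, SUM(stock) * 1.0 / COUNT(*) AS avg_stock FROM products GROUP BY category

Result:
category | avg_stock 
---------+-----------
Kitchen  | 417       
Office   | 111.666667
Sports   | 148       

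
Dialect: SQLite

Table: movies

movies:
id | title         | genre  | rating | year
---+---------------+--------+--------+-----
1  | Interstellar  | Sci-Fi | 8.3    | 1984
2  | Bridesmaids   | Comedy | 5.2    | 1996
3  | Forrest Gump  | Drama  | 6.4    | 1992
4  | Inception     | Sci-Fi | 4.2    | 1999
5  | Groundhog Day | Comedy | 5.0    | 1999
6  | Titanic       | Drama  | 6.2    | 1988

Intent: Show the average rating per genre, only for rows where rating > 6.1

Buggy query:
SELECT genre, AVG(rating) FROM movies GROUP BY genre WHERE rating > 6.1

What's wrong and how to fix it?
Bug: Row-level WHERE must come before GROUP BY in the clause order

Fix: Move the WHERE clause before GROUP BY

Corrected query:
SELECT genre, AVG(rating) FROM movies WHERE rating > 6.1 GROUP BY genre

Result:
genre  | AVG(rating)
-------+------------
Drama  | 6.3        
Sci-Fi | 8.3        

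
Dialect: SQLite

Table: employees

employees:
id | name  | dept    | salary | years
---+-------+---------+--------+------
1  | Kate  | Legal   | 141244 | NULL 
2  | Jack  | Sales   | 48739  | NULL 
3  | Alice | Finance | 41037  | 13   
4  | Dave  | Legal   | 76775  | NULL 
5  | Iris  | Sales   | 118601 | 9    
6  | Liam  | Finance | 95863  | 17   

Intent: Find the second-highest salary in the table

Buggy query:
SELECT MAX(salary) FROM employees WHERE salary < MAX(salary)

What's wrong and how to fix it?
Bug: The inner MAX is an aggregate inside WHERE, which is not allowed

Fix: Compute the overall MAX in a subquery, then take MAX of rows below it

Corrected query:
SELECT MAX(salary) FROM employees WHERE salary < (SELECT MAX(salary) FROM employees)

Result:
MAX(salary)
-----------
118601     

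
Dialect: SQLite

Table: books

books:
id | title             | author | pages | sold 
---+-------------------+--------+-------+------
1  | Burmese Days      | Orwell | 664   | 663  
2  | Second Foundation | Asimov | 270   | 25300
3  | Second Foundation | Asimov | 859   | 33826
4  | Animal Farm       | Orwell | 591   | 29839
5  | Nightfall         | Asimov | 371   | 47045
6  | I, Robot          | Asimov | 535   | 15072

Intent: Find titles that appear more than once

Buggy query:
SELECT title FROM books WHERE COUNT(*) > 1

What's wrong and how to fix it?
Bug: COUNT(*) is an aggregate and cannot be used in WHERE

Fix: GROUP BY title, then filter groups with HAVING COUNT(*) > 1

Corrected query:
SELECT title FROM books GROUP BY title HAVING COUNT(*) > 1

Result:
title            
-----------------
Second Foundation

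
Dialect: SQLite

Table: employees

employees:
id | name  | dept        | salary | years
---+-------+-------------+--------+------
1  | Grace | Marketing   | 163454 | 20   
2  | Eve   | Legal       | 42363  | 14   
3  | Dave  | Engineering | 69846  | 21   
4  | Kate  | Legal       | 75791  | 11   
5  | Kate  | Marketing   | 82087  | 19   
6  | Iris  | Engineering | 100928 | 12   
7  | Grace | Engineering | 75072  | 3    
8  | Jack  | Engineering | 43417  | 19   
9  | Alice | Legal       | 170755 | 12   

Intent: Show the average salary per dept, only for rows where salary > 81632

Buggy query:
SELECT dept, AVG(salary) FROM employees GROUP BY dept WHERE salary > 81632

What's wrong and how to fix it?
Bug: Row-level WHERE must come before GROUP BY in the clause order

Fix: Move the WHERE clause before GROUP BY

Corrected query:
SELECT dept, AVG(salary) FROM employees WHERE salary > 81632 GROUP BY dept

Result:
dept        | AVG(salary)
------------+------------
Engineering | 100928     
Legal       | 170755     
Marketing   | 122770.5   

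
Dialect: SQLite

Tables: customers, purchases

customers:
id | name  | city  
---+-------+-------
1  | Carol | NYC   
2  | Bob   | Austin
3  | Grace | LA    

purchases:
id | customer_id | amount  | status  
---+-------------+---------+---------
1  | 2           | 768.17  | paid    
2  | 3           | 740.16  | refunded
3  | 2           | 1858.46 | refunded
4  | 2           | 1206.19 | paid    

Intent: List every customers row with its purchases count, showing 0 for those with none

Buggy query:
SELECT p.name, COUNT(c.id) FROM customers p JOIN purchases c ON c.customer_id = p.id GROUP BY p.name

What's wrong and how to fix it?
Bug: An inner join excludes parents with zero children

Fix: Use LEFT JOIN so parents without children still appear (COUNT(c.id) gives 0)

Corrected query:
SELECT p.name, COUNT(c.id) FROM customers p LEFT JOIN purchases c ON c.customer_id = p.id GROUP BY p.name

Result:
name  | COUNT(c.id)
------+------------
Bob   | 3          
Carol | 0          
Grace | 1          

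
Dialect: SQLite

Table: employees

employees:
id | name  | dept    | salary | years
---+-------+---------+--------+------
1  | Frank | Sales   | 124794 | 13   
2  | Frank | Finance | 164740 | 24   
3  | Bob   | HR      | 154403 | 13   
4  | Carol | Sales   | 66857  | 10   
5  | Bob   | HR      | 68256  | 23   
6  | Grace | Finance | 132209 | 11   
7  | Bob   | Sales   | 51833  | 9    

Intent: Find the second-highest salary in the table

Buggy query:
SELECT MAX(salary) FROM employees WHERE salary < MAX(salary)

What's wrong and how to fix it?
Bug: The inner MAX is an aggregate inside WHERE, which is not allowed

Fix: Put the inner MAX in a scalar subquery

Corrected query:
SELECT MAX(salary) FROM employees WHERE salary < (SELECT MAX(salary) FROM employees)

Result:
MAX(salary)
-----------
154403     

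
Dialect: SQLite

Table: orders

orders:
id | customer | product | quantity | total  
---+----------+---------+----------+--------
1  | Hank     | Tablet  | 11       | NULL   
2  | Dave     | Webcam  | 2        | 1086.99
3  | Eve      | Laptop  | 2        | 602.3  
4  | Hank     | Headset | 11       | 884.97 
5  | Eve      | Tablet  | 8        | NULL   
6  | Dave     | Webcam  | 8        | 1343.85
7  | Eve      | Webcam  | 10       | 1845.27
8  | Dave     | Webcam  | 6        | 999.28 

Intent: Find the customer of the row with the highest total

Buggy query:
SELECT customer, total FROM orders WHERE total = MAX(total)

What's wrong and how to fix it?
Bug: WHERE is evaluated per row; an aggregate over the whole table isn't defined there

Fix: Use a subquery: WHERE total = (SELECT MAX(total) FROM orders)

Corrected query:
SELECT customer, total FROM orders WHERE total = (SELECT MAX(total) FROM orders)

Result:
customer | total  
---------+--------
Eve      | 1845.27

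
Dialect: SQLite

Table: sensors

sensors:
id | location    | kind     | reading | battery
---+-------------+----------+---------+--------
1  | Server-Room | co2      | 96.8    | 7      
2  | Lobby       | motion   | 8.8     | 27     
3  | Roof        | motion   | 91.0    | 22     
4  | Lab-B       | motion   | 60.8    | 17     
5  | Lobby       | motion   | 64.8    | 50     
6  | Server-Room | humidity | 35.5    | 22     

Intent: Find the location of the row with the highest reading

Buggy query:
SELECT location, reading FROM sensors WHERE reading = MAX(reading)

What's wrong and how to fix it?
Bug: WHERE is evaluated per row; an aggregate over the whole table isn't defined there

Fix: Wrap MAX in a scalar subquery so WHERE compares against a single value

Corrected query:
SELECT location, reading FROM sensors WHERE reading = (SELECT MAX(reading) FROM sensors)

Result:
location    | reading
------------+--------
Server-Room | 96.8   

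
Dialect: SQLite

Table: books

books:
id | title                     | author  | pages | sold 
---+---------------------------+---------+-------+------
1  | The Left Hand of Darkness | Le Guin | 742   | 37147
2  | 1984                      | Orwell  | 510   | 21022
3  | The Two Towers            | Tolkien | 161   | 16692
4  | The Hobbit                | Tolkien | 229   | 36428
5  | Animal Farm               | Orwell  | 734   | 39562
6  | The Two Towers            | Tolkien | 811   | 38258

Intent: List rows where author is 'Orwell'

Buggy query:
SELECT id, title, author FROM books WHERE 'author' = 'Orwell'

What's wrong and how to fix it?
Bug: Single quotes denote string literals in SQL; the column name is being compared as a constant string

Fix: Remove the quotes around the column name (or use double quotes for an identifier)

Corrected query:
SELECT id, title, author FROM books WHERE author = 'Orwell'

Result:
id | title       | author
---+-------------+-------
2  | 1984        | Orwell
5  | Animal Farm | Orwell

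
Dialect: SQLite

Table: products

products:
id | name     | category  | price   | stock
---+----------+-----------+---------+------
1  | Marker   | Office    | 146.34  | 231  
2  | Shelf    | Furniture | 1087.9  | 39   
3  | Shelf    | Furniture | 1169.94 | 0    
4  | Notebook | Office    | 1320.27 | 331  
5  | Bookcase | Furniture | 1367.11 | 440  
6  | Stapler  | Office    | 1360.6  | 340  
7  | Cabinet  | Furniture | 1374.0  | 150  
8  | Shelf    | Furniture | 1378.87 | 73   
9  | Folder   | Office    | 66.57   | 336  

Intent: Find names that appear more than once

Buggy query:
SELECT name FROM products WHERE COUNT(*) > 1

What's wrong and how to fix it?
Bug: WHERE can't reference COUNT(*); aggregates are computed after WHERE

Fix: GROUP BY name, then filter groups with HAVING COUNT(*) > 1

Corrected query:
SELECT name FROM products GROUP BY name HAVING COUNT(*) > 1

Result:
name 
-----
Shelf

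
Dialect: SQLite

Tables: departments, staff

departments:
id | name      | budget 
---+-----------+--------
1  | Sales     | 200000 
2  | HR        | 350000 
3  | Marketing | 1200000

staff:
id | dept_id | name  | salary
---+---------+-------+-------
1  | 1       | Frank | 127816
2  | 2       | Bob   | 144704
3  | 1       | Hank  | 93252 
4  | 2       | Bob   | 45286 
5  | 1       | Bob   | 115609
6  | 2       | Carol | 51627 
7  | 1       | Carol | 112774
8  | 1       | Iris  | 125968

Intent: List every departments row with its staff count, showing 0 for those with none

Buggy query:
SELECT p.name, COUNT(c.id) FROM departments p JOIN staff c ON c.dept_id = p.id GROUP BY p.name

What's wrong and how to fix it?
Bug: An inner join excludes parents with zero children

Fix: Use LEFT JOIN so parents without children still appear (COUNT(c.id) gives 0)

Corrected query:
SELECT p.name, COUNT(c.id) FROM departments p LEFT JOIN staff c ON c.dept_id = p.id GROUP BY p.name

Result:
name      | COUNT(c.id)
----------+------------
HR        | 3          
Marketing | 0          
Sales     | 5          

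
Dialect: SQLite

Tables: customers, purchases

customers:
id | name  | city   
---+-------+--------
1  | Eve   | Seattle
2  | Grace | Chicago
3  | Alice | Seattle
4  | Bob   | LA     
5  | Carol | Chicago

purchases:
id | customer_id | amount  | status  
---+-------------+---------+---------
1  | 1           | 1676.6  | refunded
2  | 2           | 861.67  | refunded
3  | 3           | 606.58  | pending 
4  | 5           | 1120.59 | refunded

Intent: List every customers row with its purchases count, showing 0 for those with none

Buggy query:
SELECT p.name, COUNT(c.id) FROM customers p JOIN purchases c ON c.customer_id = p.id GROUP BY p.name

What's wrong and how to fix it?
Bug: INNER JOIN drops customers rows that have no matching purchases rows

Fix: Use LEFT JOIN so parents without children still appear (COUNT(c.id) gives 0)

Corrected query:
SELECT p.name, COUNT(c.id) FROM customers p LEFT JOIN purchases c ON c.customer_id = p.id GROUP BY p.name

Result:
name  | COUNT(c.id)
------+------------
Alice | 1          
Bob   | 0          
Carol | 1          
Eve   | 1          
Grace | 1          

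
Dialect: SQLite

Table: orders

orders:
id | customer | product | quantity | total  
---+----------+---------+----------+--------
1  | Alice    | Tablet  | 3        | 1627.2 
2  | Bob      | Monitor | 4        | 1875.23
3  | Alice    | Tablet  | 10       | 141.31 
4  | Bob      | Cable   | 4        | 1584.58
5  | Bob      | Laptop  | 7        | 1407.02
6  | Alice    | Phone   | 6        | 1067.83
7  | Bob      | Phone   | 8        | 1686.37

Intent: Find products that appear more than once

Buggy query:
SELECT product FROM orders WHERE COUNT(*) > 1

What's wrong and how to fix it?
Bug: COUNT(*) is an aggregate and cannot be used in WHERE

Fix: GROUP BY product, then filter groups with HAVING COUNT(*) > 1

Corrected query:
SELECT product FROM orders GROUP BY product HAVING COUNT(*) > 1

Result:
product
-------
Phone  
Tablet 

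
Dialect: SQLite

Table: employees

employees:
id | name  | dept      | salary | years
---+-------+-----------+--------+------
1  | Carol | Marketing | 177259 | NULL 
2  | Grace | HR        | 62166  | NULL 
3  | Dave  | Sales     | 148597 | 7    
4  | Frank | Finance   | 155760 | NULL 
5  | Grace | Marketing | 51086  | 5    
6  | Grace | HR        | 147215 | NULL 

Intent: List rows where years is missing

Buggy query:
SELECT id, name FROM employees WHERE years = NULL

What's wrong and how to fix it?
Bug: Comparing to NULL with '=' never matches; NULL = NULL is unknown, not true

Fix: Use IS NULL to test for NULL

Corrected query:
SELECT id, name FROM employees WHERE years IS NULL

Result:
id | name 
---+------
1  | Carol
2  | Grace
4  | Frank
6  | Grace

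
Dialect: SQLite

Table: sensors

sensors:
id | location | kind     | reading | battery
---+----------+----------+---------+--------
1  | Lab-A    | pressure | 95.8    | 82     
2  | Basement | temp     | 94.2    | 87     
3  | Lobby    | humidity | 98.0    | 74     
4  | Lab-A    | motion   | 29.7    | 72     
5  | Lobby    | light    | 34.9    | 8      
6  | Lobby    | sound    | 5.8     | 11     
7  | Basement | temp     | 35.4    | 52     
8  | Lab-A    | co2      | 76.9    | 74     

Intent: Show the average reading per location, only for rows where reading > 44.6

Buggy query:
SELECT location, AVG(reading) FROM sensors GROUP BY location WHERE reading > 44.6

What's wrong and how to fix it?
Bug: WHERE cannot follow GROUP BY

Fix: Move the WHERE clause before GROUP BY

Corrected query:
SELECT location, AVG(reading) FROM sensors WHERE reading > 44.6 GROUP BY location

Result:
location | AVG(reading)
---------+-------------
Basement | 94.2        
Lab-A    | 86.35       
Lobby    | 98          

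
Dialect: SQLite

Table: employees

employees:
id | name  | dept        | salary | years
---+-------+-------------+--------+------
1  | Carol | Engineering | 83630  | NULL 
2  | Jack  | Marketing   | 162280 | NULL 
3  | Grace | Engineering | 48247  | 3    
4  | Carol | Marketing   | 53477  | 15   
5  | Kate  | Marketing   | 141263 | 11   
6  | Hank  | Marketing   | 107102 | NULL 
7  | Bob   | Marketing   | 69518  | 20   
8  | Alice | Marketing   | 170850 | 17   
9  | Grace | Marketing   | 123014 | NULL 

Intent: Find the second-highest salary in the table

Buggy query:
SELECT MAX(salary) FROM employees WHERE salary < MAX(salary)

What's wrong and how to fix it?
Bug: The inner MAX is an aggregate inside WHERE, which is not allowed

Fix: Compute the overall MAX in a subquery, then take MAX of rows below it

Corrected query:
SELECT MAX(salary) FROM employees WHERE salary < (SELECT MAX(salary) FROM employees)

Result:
MAX(salary)
-----------
162280     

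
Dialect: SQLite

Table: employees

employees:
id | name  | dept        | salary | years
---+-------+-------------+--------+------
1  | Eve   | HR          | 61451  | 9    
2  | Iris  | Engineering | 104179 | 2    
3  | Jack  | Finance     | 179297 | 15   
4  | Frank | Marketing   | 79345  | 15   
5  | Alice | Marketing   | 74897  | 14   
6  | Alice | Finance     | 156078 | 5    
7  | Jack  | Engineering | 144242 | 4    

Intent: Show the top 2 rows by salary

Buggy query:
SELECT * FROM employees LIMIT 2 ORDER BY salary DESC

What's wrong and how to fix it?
Bug: ORDER BY cannot follow LIMIT; LIMIT is the final clause

Fix: Swap the clauses: ORDER BY first, then LIMIT

Corrected query:
SELECT * FROM employees ORDER BY salary DESC LIMIT 2

Result:
id | name  | dept    | salary | years
---+-------+---------+--------+------
3  | Jack  | Finance | 179297 | 15   
6  | Alice | Finance | 156078 | 5    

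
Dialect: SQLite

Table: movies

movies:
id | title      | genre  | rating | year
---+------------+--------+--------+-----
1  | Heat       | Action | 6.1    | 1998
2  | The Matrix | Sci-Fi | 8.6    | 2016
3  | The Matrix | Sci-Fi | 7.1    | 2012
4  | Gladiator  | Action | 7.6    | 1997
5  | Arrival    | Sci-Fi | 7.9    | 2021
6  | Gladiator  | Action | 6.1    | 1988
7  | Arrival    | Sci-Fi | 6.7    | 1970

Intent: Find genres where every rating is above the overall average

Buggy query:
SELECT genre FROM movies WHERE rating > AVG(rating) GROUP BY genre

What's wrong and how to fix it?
Bug: WHERE evaluates per row before aggregation, so AVG() is unavailable

Fix: Use a subquery for AVG and a HAVING MIN(...) filter so the condition holds for every row in the group

Corrected query:
SELECT genre FROM movies GROUP BY genre HAVING MIN(rating) > (SELECT AVG(rating) FROM movies)

Result:
(no rows)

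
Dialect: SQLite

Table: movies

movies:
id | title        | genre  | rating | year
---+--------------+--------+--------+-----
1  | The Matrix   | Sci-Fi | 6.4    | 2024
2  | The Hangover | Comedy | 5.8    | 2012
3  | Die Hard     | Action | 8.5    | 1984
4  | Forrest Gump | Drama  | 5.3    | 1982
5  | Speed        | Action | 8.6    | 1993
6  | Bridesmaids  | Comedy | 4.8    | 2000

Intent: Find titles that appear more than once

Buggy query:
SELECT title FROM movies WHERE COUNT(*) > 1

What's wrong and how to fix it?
Bug: WHERE can't reference COUNT(*); aggregates are computed after WHERE

Fix: Group first, then use HAVING for the count condition

Corrected query:
SELECT title FROM movies GROUP BY title HAVING COUNT(*) > 1

Result:
(no rows)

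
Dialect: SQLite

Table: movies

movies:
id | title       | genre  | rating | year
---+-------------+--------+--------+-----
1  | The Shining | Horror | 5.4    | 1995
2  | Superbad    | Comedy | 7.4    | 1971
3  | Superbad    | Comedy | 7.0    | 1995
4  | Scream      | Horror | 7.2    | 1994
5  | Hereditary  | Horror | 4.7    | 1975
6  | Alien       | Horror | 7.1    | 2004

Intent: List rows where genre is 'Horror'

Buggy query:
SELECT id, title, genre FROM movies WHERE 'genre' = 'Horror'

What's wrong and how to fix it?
Bug: Single quotes denote string literals in SQL; the column name is being compared as a constant string

Fix: Remove the quotes around the column name (or use double quotes for an identifier)

Corrected query:
SELECT id, title, genre FROM movies WHERE genre = 'Horror'

Result:
id | title       | genre 
---+-------------+-------
1  | The Shining | Horror
4  | Scream      | Horror
5  | Hereditary  | Horror
6  | Alien       | Horror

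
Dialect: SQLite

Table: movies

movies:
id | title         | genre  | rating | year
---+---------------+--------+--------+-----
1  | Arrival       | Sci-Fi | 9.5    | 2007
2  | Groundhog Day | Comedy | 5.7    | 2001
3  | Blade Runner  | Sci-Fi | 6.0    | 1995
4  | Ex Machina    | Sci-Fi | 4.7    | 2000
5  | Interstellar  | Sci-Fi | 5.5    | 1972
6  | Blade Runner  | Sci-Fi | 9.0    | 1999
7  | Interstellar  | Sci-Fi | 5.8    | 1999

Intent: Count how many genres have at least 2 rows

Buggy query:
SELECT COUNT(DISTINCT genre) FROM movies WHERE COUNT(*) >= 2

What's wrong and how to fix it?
Bug: WHERE filters individual rows, not groups, so a group-level COUNT is invalid there

Fix: Group first with HAVING COUNT(*) >= 2, then COUNT the resulting groups

Corrected query:
SELECT COUNT(*) FROM (SELECT genre FROM movies GROUP BY genre HAVING COUNT(*) >= 2)

Result:
COUNT(*)
--------
1       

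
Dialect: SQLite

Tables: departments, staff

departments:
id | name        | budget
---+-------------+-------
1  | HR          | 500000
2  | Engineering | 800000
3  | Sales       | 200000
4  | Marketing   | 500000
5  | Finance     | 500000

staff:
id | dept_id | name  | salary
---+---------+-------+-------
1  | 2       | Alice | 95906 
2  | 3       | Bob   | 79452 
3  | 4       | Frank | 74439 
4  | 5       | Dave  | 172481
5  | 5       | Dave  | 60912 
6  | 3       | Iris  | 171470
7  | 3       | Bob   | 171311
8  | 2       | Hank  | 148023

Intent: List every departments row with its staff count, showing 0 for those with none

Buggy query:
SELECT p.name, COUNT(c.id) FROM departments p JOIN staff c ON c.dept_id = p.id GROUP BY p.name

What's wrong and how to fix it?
Bug: INNER JOIN drops departments rows that have no matching staff rows

Fix: Use LEFT JOIN so parents without children still appear (COUNT(c.id) gives 0)

Corrected query:
SELECT p.name, COUNT(c.id) FROM departments p LEFT JOIN staff c ON c.dept_id = p.id GROUP BY p.name

Result:
name        | COUNT(c.id)
------------+------------
Engineering | 2          
Finance     | 2          
HR          | 0          
Marketing   | 1          
Sales       | 3          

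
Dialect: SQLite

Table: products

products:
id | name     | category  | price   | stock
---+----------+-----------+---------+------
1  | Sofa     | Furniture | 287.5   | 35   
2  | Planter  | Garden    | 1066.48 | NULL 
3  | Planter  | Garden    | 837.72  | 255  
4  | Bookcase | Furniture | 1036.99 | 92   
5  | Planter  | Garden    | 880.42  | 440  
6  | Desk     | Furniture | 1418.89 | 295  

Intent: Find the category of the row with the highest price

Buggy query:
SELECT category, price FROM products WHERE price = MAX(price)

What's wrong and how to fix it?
Bug: MAX(price) is an aggregate and cannot be used directly in WHERE

Fix: Wrap MAX in a scalar subquery so WHERE compares against a single value

Corrected query:
SELECT category, price FROM products WHERE price = (SELECT MAX(price) FROM products)

Result:
category  | price  
----------+--------
Furniture | 1418.89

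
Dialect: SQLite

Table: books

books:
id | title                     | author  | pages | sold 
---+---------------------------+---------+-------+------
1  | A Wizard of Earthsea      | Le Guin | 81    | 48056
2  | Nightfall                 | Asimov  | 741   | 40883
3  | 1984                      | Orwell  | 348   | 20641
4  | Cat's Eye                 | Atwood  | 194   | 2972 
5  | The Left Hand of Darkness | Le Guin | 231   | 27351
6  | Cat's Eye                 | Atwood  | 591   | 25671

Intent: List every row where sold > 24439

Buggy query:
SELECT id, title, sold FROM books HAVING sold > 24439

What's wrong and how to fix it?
Bug: This is a non-aggregate query (no GROUP BY, no aggregates), so in SQLite the HAVING clause is invalid here; a row-level condition belongs in WHERE

Fix: Replace HAVING with WHERE since the condition applies to individual rows

Corrected query:
SELECT id, title, sold FROM books WHERE sold > 24439

Result:
id | title                     | sold 
---+---------------------------+------
1  | A Wizard of Earthsea      | 48056
2  | Nightfall                 | 40883
5  | The Left Hand of Darkness | 27351
6  | Cat's Eye                 | 25671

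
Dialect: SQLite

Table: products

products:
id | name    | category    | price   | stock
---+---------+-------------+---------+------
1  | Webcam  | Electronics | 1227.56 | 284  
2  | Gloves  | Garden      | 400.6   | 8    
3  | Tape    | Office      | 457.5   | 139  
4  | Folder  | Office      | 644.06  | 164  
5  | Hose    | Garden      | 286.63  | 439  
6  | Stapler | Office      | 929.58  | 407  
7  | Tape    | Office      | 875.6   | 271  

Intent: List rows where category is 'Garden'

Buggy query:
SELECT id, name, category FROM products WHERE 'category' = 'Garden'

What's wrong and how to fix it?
Bug: Single quotes denote string literals in SQL; the column name is being compared as a constant string

Fix: Reference the column as category without single quotes

Corrected query:
SELECT id, name, category FROM products WHERE category = 'Garden'

Result:
id | name   | category
---+--------+---------
2  | Gloves | Garden  
5  | Hose   | Garden  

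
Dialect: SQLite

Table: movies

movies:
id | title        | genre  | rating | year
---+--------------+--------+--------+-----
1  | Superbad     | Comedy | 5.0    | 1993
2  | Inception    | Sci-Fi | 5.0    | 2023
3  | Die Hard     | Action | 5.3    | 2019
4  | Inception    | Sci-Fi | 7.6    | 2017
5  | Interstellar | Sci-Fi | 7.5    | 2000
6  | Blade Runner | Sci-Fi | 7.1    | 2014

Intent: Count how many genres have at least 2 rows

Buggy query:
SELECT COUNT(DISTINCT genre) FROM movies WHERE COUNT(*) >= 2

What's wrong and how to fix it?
Bug: WHERE filters individual rows, not groups, so a group-level COUNT is invalid there

Fix: Use a subquery that GROUPs and filters with HAVING, then count its rows

Corrected query:
SELECT COUNT(*) FROM (SELECT genre FROM movies GROUP BY genre HAVING COUNT(*) >= 2)

Result:
COUNT(*)
--------
1       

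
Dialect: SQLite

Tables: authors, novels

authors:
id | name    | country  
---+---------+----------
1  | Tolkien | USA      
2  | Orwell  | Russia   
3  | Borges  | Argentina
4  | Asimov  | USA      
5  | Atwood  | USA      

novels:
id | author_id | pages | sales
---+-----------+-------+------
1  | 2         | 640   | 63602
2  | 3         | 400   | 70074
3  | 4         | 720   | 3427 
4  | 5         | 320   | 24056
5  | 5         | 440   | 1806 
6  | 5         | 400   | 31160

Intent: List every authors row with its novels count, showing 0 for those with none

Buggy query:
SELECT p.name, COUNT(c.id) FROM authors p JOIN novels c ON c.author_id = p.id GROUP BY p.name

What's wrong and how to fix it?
Bug: INNER JOIN drops authors rows that have no matching novels rows

Fix: Switch to LEFT JOIN to retain unmatched parent rows

Corrected query:
SELECT p.name, COUNT(c.id) FROM authors p LEFT JOIN novels c ON c.author_id = p.id GROUP BY p.name

Result:
name    | COUNT(c.id)
--------+------------
Asimov  | 1          
Atwood  | 3          
Borges  | 1          
Orwell  | 1          
Tolkien | 0          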